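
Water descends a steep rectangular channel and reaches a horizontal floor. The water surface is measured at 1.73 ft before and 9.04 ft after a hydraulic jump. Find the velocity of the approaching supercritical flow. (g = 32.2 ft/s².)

For a rectangular channel the momentum equation gives q² = ½·g·y₁·y₂·(y₁ + y₂) = ½×32.2×1.73×9.04×10.8 = 2712.
q = √2712 = 52.1 ft²/s.
V₁ = q/y₁ = 52.1/1.73 = 30.1 ft/s.

V₁ = 30.1 ft/s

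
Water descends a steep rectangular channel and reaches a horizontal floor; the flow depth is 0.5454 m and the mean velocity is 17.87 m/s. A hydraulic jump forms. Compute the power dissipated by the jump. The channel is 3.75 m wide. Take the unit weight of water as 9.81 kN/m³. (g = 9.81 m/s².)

Fr₁ = V₁/√(g·y₁) = 17.87/√(9.81×0.5454) = 7.726.
Bélanger equation: y₂/y₁ = ½[√(1 + 8Fr₁²) − 1] = ½[√478.48 − 1] = 10.44.
y₂ = 10.44 × 0.5454 = 5.692 m.
Head loss: ΔE = (y₂ − y₁)³/(4y₁y₂) = (5.692 − 0.5454)³/(4×0.5454×5.692) = 136.4/12.42 = 10.98 m.
q = V₁·y₁ = 17.87 × 0.5454 = 9.746 m²/s. Q = q·b = 9.746 × 3.75 = 36.55 m³/s. P = γ·Q·ΔE = 9.81 × 36.55 × 10.98 = 3937 kW.

P = 3937 kW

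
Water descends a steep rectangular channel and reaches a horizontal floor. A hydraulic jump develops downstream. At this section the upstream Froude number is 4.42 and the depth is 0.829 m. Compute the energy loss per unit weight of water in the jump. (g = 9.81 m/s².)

ΔE = 3.90 m

Fr₁ = 4.42 (given).
Conjugate-depth relation: y₂/y₁ = ½[√(1 + 8Fr₁²) − 1] = ½[√157.3 − 1] = 5.77.
y₂ = 5.77 × 0.829 = 4.78 m.
V₁ = Fr₁·√(g·y₁) = 4.42×√(9.81×0.829) = 12.6 m/s; q = V₁·y₁ = 10.4 m²/s. V₂ = q/y₂ = 10.4/4.78 = 2.18 m/s. E₁ = y₁ + V₁²/2g = 8.93 m; E₂ = y₂ + V₂²/2g = 5.03 m. ΔE = E₁ − E₂ = 3.90 m.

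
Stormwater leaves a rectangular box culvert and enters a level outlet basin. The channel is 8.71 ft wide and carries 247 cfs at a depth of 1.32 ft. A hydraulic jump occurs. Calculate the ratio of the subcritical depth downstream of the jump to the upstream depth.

y₂/y₁ = 4.19

q = Q/b = 247/8.71 = 28.4 ft²/s; V₁ = q/y₁ = 21.5 ft/s. Fr₁ = V₁/√(g·y₁) = 3.30.
From the momentum equation for a rectangular channel, y₂/y₁ = ½[√(1 + 8Fr₁²) − 1] = ½[√87.87 − 1] = 4.19.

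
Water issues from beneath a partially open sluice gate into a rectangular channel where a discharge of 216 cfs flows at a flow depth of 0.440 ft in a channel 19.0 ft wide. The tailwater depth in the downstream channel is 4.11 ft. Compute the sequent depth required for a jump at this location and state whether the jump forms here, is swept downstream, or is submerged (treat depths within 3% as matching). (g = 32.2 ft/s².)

y₂ = 4.06 ft; the jump forms here

q = Q/b = 216/19.0 = 11.4 ft²/s; V₁ = q/y₁ = 25.8 ft/s. Fr₁ = V₁/√(g·y₁) = 6.86.
Bélanger equation: y₂/y₁ = ½[√(1 + 8Fr₁²) − 1] = ½[√377.9 − 1] = 9.22.
y₂ = 9.22 × 0.440 = 4.06 ft.
Tailwater y_tw = 4.11 ft: y_tw ≈ y₂, so the jump forms here.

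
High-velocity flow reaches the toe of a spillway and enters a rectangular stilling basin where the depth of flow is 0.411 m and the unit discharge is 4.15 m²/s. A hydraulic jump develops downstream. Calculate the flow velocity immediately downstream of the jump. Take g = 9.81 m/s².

V₂ = 1.52 m/s

V₁ = q/y₁ = 4.15/0.411 = 10.1 m/s. Fr₁ = V₁/√(g·y₁) = 10.1/√(9.81×0.411) = 5.03.
Sequent-depth ratio: y₂/y₁ = ½[√(1 + 8Fr₁²) − 1] = ½[√203.3 − 1] = 6.63.
y₂ = 6.63 × 0.411 = 2.72 m.
V₂ = q/y₂ = 4.15/2.72 = 1.52 m/s.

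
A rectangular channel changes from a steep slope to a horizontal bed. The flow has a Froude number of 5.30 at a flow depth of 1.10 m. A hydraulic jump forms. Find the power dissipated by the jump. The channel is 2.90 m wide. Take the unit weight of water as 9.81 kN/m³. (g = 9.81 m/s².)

Fr₁ = 5.30 (given).
By Bélanger, y₂/y₁ = ½[√(1 + 8Fr₁²) − 1] = ½[√225.7 − 1] = 7.01.
y₂ = 7.01 × 1.10 = 7.71 m.
V₁ = Fr₁·√(g·y₁) = 5.30×√(9.81×1.10) = 17.4 m/s; q = V₁·y₁ = 19.2 m²/s. V₂ = q/y₂ = 19.2/7.71 = 2.48 m/s. E₁ = y₁ + V₁²/2g = 16.5 m; E₂ = y₂ + V₂²/2g = 8.03 m. ΔE = E₁ − E₂ = 8.52 m.
Q = q·b = 19.2 × 2.90 = 55.5 m³/s. P = γ·Q·ΔE = 9.81 × 55.5 × 8.52 = 4643 kW.

P = 4643 kW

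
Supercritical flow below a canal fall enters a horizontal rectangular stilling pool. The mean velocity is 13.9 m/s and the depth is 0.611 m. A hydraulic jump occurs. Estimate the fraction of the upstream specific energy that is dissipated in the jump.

ΔE/E₁ = 0.543 (54.3%)

Fr₁ = V₁/√(g·y₁) = 13.9/√(9.81×0.611) = 5.68.
By Bélanger, y₂/y₁ = ½[√(1 + 8Fr₁²) − 1] = ½[√258.9 − 1] = 7.54.
y₂ = 7.54 × 0.611 = 4.61 m.
E₁ = y₁ + V₁²/2g = 10.5 m. ΔE = (y₂ − y₁)³/(4y₁y₂) = 5.68 m. ΔE/E₁ = 5.68/10.5 = 0.543.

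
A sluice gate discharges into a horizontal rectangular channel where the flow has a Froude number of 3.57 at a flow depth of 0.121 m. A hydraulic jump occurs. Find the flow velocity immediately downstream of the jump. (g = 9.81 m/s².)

V₂ = 0.850 m/s

Fr₁ = 3.57 (given).
Sequent-depth ratio: y₂/y₁ = ½[√(1 + 8Fr₁²) − 1] = ½[√103.0 − 1] = 4.57.
y₂ = 4.57 × 0.121 = 0.553 m.
V₁ = Fr₁·√(g·y₁) = 3.57×√(9.81×0.121) = 3.89 m/s; q = V₁·y₁ = 0.471 m²/s.
V₂ = q/y₂ = 0.471/0.553 = 0.850 m/s.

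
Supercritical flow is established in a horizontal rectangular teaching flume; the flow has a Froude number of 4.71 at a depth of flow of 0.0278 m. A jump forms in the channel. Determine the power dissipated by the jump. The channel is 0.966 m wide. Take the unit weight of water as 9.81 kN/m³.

P = 0.101 kW

Fr₁ = 4.71 (given).
By Bélanger, y₂/y₁ = ½[√(1 + 8Fr₁²) − 1] = ½[√178.5 − 1] = 6.18.
y₂ = 6.18 × 0.0278 = 0.172 m.
Head loss: ΔE = (y₂ − y₁)³/(4y₁y₂) = (0.172 − 0.0278)³/(4×0.0278×0.172) = 0.00299/0.0191 = 0.156 m.
V₁ = Fr₁·√(g·y₁) = 4.71×√(9.81×0.0278) = 2.46 m/s; q = V₁·y₁ = 0.0684 m²/s. Q = q·b = 0.0684 × 0.966 = 0.0661 m³/s. P = γ·Q·ΔE = 9.81 × 0.0661 × 0.156 = 0.101 kW.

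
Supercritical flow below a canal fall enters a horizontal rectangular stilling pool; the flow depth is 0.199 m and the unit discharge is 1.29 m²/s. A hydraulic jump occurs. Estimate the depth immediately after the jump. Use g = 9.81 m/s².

V₁ = q/y₁ = 1.29/0.199 = 6.48 m/s. Fr₁ = V₁/√(g·y₁) = 6.48/√(9.81×0.199) = 4.64.
By Bélanger, y₂/y₁ = ½[√(1 + 8Fr₁²) − 1] = ½[√173.2 − 1] = 6.08.
y₂ = 6.08 × 0.199 = 1.21 m.

y₂ = 1.21 m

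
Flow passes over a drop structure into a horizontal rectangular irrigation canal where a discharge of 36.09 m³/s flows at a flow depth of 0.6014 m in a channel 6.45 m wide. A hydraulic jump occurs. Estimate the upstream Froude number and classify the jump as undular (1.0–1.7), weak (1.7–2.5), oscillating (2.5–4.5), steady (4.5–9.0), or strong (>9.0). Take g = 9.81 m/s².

q = Q/b = 36.09/6.45 = 5.595 m²/s; V₁ = q/y₁ = 9.304 m/s. Fr₁ = V₁/√(g·y₁) = 3.830.
Fr₁ = 3.830 lies in the oscillating range.

Fr₁ = 3.830; oscillating jump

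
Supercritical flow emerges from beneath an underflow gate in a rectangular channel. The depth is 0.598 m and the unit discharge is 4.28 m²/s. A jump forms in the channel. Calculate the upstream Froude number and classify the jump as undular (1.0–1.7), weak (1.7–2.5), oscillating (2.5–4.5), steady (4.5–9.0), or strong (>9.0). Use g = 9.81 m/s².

Fr₁ = 2.96; oscillating jump

V₁ = q/y₁ = 4.28/0.598 = 7.16 m/s. Fr₁ = V₁/√(g·y₁) = 7.16/√(9.81×0.598) = 2.96.
Fr₁ = 2.96 lies in the oscillating range.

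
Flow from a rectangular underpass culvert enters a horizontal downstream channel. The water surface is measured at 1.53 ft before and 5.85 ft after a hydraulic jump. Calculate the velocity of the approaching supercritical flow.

For a rectangular channel the momentum equation gives q² = ½·g·y₁·y₂·(y₁ + y₂) = ½×32.2×1.53×5.85×7.38 = 1063.
q = √1063 = 32.6 ft²/s.
V₁ = q/y₁ = 32.6/1.53 = 21.3 ft/s.

V₁ = 21.3 ft/s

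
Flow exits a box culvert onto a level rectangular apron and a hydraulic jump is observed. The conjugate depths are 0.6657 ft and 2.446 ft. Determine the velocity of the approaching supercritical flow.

V₁ = 13.57 ft/s

For a rectangular channel the momentum equation gives q² = ½·g·y₁·y₂·(y₁ + y₂) = ½×32.2×0.6657×2.446×3.112 = 81.58.
q = √81.58 = 9.032 ft²/s.
V₁ = q/y₁ = 9.032/0.6657 = 13.57 ft/s.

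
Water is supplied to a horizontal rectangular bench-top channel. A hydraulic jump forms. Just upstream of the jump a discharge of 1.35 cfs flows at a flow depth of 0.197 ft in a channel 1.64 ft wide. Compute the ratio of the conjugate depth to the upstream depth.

q = Q/b = 1.35/1.64 = 0.823 ft²/s; V₁ = q/y₁ = 4.18 ft/s. Fr₁ = V₁/√(g·y₁) = 1.66.
From the momentum equation for a rectangular channel, y₂/y₁ = ½[√(1 + 8Fr₁²) − 1] = ½[√23.02 − 1] = 1.90.

y₂/y₁ = 1.90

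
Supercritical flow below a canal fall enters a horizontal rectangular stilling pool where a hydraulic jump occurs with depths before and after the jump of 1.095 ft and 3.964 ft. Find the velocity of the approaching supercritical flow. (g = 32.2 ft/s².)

V₁ = 17.17 ft/s

For a rectangular channel the momentum equation gives q² = ½·g·y₁·y₂·(y₁ + y₂) = ½×32.2×1.095×3.964×5.059 = 353.5.
q = √353.5 = 18.80 ft²/s.
V₁ = q/y₁ = 18.80/1.095 = 17.17 ft/s.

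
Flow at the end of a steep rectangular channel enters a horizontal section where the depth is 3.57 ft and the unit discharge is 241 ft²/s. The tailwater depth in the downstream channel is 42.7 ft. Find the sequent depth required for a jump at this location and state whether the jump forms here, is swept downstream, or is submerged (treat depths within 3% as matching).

y₂ = 30.1 ft; the jump is submerged

V₁ = q/y₁ = 241/3.57 = 67.5 ft/s. Fr₁ = V₁/√(g·y₁) = 67.5/√(32.2×3.57) = 6.30.
From the momentum equation for a rectangular channel, y₂/y₁ = ½[√(1 + 8Fr₁²) − 1] = ½[√318.1 − 1] = 8.42.
y₂ = 8.42 × 3.57 = 30.1 ft.
Tailwater y_tw = 42.7 ft: y_tw > y₂, so the jump is submerged.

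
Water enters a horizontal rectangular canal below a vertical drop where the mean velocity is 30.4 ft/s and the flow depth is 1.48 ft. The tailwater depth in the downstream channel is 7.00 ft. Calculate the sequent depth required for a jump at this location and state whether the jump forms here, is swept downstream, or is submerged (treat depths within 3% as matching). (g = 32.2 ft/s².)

y₂ = 8.51 ft; the jump is swept downstream

Fr₁ = V₁/√(g·y₁) = 30.4/√(32.2×1.48) = 4.40.
Conjugate-depth relation: y₂/y₁ = ½[√(1 + 8Fr₁²) − 1] = ½[√156.1 − 1] = 5.75.
y₂ = 5.75 × 1.48 = 8.51 ft.
Tailwater y_tw = 7.00 ft: y_tw < y₂, so the jump is swept downstream.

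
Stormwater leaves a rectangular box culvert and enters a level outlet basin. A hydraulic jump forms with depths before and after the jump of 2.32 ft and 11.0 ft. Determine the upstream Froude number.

Fr₁ = 3.69

For a rectangular channel the momentum equation gives q² = ½·g·y₁·y₂·(y₁ + y₂) = ½×32.2×2.32×11.0×13.3 = 5473.
q = √5473 = 74.0 ft²/s.
V₁ = q/y₁ = 31.9 ft/s; Fr₁ = V₁/√(g·y₁) = 3.69.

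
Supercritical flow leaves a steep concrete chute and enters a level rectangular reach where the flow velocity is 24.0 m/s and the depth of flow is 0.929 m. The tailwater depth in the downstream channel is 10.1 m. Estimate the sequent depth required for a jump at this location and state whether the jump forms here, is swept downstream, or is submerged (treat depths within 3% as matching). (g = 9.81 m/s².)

Fr₁ = V₁/√(g·y₁) = 24.0/√(9.81×0.929) = 7.95.
Sequent-depth ratio: y₂/y₁ = ½[√(1 + 8Fr₁²) − 1] = ½[√506.6 − 1] = 10.8.
y₂ = 10.8 × 0.929 = 9.99 m.
Tailwater y_tw = 10.1 m: y_tw ≈ y₂, so the jump forms here.

y₂ = 9.99 m; the jump forms here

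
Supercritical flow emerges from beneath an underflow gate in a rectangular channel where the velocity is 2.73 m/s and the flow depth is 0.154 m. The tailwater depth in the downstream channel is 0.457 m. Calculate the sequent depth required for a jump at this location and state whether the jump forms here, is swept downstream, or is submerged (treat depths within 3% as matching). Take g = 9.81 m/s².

y₂ = 0.413 m; the jump is submerged

Fr₁ = V₁/√(g·y₁) = 2.73/√(9.81×0.154) = 2.22.
Bélanger equation: y₂/y₁ = ½[√(1 + 8Fr₁²) − 1] = ½[√40.47 − 1] = 2.68.
y₂ = 2.68 × 0.154 = 0.413 m.
Tailwater y_tw = 0.457 m: y_tw > y₂, so the jump is submerged.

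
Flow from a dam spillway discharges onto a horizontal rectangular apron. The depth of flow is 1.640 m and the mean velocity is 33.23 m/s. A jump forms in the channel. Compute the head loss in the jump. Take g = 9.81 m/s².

Fr₁ = V₁/√(g·y₁) = 33.23/√(9.81×1.640) = 8.285.
Sequent-depth ratio: y₂/y₁ = ½[√(1 + 8Fr₁²) − 1] = ½[√550.08 − 1] = 11.23.
y₂ = 11.23 × 1.640 = 18.41 m.
q = V₁·y₁ = 33.23 × 1.640 = 54.50 m²/s. V₂ = q/y₂ = 54.50/18.41 = 2.960 m/s. E₁ = y₁ + V₁²/2g = 57.92 m; E₂ = y₂ + V₂²/2g = 18.86 m. ΔE = E₁ − E₂ = 39.06 m.

ΔE = 39.06 m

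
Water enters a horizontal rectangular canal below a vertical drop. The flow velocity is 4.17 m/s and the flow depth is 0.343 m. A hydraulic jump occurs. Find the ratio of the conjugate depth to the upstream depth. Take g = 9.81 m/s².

y₂/y₁ = 2.75

Fr₁ = V₁/√(g·y₁) = 4.17/√(9.81×0.343) = 2.27.
From the momentum equation for a rectangular channel, y₂/y₁ = ½[√(1 + 8Fr₁²) − 1] = ½[√42.34 − 1] = 2.75.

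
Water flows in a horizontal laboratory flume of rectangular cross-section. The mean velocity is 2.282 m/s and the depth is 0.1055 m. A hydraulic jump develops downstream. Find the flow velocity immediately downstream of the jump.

V₂ = 0.8416 m/s

Fr₁ = V₁/√(g·y₁) = 2.282/√(9.81×0.1055) = 2.243.
Bélanger equation: y₂/y₁ = ½[√(1 + 8Fr₁²) − 1] = ½[√41.253 − 1] = 2.711.
y₂ = 2.711 × 0.1055 = 0.2861 m.
q = V₁·y₁ = 2.282 × 0.1055 = 0.2408 m²/s.
V₂ = q/y₂ = 0.2408/0.2861 = 0.8416 m/s.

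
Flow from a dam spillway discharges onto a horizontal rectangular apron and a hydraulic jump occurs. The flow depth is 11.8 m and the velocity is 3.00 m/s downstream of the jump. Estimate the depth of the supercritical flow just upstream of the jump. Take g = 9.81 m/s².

Fr₂ = V₂/√(g·y₂) = 3.00/√(9.81×11.8) = 0.279.
The Bélanger relation is symmetric: y₁/y₂ = ½[√(1 + 8Fr₂²) − 1] = ½[√1.622 − 1] = 0.137.
y₁ = 0.137 × 11.8 = 1.61 m.

y₁ = 1.61 m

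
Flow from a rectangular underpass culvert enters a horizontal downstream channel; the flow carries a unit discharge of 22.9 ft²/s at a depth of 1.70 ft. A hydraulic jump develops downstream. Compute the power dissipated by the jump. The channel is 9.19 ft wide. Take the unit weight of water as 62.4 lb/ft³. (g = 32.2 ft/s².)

P = 6.77 hp

V₁ = q/y₁ = 22.9/1.70 = 13.5 ft/s. Fr₁ = V₁/√(g·y₁) = 13.5/√(32.2×1.70) = 1.82.
By Bélanger, y₂/y₁ = ½[√(1 + 8Fr₁²) − 1] = ½[√27.52 − 1] = 2.12.
y₂ = 2.12 × 1.70 = 3.61 ft.
V₂ = q/y₂ = 22.9/3.61 = 6.35 ft/s. E₁ = y₁ + V₁²/2g = 4.52 ft; E₂ = y₂ + V₂²/2g = 4.23 ft. ΔE = E₁ − E₂ = 0.283 ft.
Q = q·b = 22.9 × 9.19 = 210 cfs. P = γ·Q·ΔE/550 = 62.4 × 210 × 0.283 / 550 = 6.77 hp.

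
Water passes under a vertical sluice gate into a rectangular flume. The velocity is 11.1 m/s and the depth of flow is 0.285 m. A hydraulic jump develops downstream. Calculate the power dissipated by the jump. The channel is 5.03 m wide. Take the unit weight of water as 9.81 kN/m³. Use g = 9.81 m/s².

P = 616 kW

Fr₁ = V₁/√(g·y₁) = 11.1/√(9.81×0.285) = 6.64.
Sequent-depth ratio: y₂/y₁ = ½[√(1 + 8Fr₁²) − 1] = ½[√353.6 − 1] = 8.90.
y₂ = 8.90 × 0.285 = 2.54 m.
q = V₁·y₁ = 11.1 × 0.285 = 3.16 m²/s. V₂ = q/y₂ = 3.16/2.54 = 1.25 m/s. E₁ = y₁ + V₁²/2g = 6.56 m; E₂ = y₂ + V₂²/2g = 2.62 m. ΔE = E₁ − E₂ = 3.95 m.
Q = q·b = 3.16 × 5.03 = 15.9 m³/s. P = γ·Q·ΔE = 9.81 × 15.9 × 3.95 = 616 kW.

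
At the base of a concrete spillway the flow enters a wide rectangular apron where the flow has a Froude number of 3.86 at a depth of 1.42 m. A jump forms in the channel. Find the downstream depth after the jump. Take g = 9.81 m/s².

Fr₁ = 3.86 (given).
From the momentum equation for a rectangular channel, y₂/y₁ = ½[√(1 + 8Fr₁²) − 1] = ½[√120.2 − 1] = 4.98.
y₂ = 4.98 × 1.42 = 7.07 m.

y₂ = 7.07 m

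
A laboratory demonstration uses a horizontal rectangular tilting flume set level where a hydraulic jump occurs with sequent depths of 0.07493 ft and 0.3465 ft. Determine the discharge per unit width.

For a rectangular channel the momentum equation gives q² = ½·g·y₁·y₂·(y₁ + y₂) = ½×32.2×0.07493×0.3465×0.4214 = 0.1762.
q = √0.1762 = 0.4197 ft²/s.

q = 0.4197 ft²/s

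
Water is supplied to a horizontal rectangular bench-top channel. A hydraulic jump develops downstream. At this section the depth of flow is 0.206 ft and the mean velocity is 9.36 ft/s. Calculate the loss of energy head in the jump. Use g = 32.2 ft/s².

ΔE = 0.543 ft

Fr₁ = V₁/√(g·y₁) = 9.36/√(32.2×0.206) = 3.63.
Sequent-depth ratio: y₂/y₁ = ½[√(1 + 8Fr₁²) − 1] = ½[√106.7 − 1] = 4.66.
y₂ = 4.66 × 0.206 = 0.961 ft.
q = V₁·y₁ = 9.36 × 0.206 = 1.93 ft²/s. V₂ = q/y₂ = 1.93/0.961 = 2.01 ft/s. E₁ = y₁ + V₁²/2g = 1.57 ft; E₂ = y₂ + V₂²/2g = 1.02 ft. ΔE = E₁ − E₂ = 0.543 ft.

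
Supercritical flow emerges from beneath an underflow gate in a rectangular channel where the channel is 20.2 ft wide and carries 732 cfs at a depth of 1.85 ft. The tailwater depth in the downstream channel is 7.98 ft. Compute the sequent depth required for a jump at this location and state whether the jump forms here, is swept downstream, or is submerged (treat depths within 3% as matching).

q = Q/b = 732/20.2 = 36.2 ft²/s; V₁ = q/y₁ = 19.6 ft/s. Fr₁ = V₁/√(g·y₁) = 2.54.
Conjugate-depth relation: y₂/y₁ = ½[√(1 + 8Fr₁²) − 1] = ½[√52.53 − 1] = 3.12.
y₂ = 3.12 × 1.85 = 5.78 ft.
Tailwater y_tw = 7.98 ft: y_tw > y₂, so the jump is submerged.

y₂ = 5.78 ft; the jump is submerged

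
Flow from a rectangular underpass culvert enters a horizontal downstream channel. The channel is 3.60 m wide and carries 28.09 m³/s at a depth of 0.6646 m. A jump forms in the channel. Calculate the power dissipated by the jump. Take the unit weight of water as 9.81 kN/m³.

P = 962.9 kW

q = Q/b = 28.09/3.60 = 7.803 m²/s; V₁ = q/y₁ = 11.74 m/s. Fr₁ = V₁/√(g·y₁) = 4.598.
By Bélanger, y₂/y₁ = ½[√(1 + 8Fr₁²) − 1] = ½[√170.14 − 1] = 6.022.
y₂ = 6.022 × 0.6646 = 4.002 m.
V₂ = q/y₂ = 7.803/4.002 = 1.950 m/s. E₁ = y₁ + V₁²/2g = 7.690 m; E₂ = y₂ + V₂²/2g = 4.196 m. ΔE = E₁ − E₂ = 3.494 m.
P = γ·Q·ΔE = 9.81 × 28.09 × 3.494 = 962.9 kW.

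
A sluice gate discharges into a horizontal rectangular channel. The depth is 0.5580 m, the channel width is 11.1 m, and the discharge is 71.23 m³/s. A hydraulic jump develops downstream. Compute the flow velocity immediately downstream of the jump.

q = Q/b = 71.23/11.1 = 6.417 m²/s; V₁ = q/y₁ = 11.50 m/s. Fr₁ = V₁/√(g·y₁) = 4.915.
From the momentum equation for a rectangular channel, y₂/y₁ = ½[√(1 + 8Fr₁²) − 1] = ½[√194.29 − 1] = 6.469.
y₂ = 6.469 × 0.5580 = 3.610 m.
V₂ = q/y₂ = 6.417/3.610 = 1.778 m/s.

V₂ = 1.778 m/s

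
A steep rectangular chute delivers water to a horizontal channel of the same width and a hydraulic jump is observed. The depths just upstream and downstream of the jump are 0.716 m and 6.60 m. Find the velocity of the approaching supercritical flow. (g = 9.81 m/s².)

V₁ = 18.2 m/s

For a rectangular channel the momentum equation gives q² = ½·g·y₁·y₂·(y₁ + y₂) = ½×9.81×0.716×6.60×7.32 = 170.
q = √170 = 13.0 m²/s.
V₁ = q/y₁ = 13.0/0.716 = 18.2 m/s.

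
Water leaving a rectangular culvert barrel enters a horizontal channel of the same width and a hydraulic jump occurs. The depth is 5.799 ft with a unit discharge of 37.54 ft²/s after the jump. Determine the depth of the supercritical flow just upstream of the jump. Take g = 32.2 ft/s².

y₁ = 1.948 ft

V₂ = q/y₂ = 37.54/5.799 = 6.474 ft/s; Fr₂ = V₂/√(g·y₂) = 0.4737.
The Bélanger relation is symmetric: y₁/y₂ = ½[√(1 + 8Fr₂²) − 1] = ½[√2.7954 − 1] = 0.3360.
y₁ = 0.3360 × 5.799 = 1.948 ft.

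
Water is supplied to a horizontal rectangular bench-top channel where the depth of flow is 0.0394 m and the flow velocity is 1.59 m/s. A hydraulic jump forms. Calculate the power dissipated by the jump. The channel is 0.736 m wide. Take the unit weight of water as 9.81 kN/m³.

Fr₁ = V₁/√(g·y₁) = 1.59/√(9.81×0.0394) = 2.56.
Bélanger equation: y₂/y₁ = ½[√(1 + 8Fr₁²) − 1] = ½[√53.33 − 1] = 3.15.
y₂ = 3.15 × 0.0394 = 0.124 m.
Head loss: ΔE = (y₂ − y₁)³/(4y₁y₂) = (0.124 − 0.0394)³/(4×0.0394×0.124) = 0.000609/0.0196 = 0.0311 m.
q = V₁·y₁ = 1.59 × 0.0394 = 0.0626 m²/s. Q = q·b = 0.0626 × 0.736 = 0.0461 m³/s. P = γ·Q·ΔE = 9.81 × 0.0461 × 0.0311 = 0.0141 kW.

P = 0.0141 kW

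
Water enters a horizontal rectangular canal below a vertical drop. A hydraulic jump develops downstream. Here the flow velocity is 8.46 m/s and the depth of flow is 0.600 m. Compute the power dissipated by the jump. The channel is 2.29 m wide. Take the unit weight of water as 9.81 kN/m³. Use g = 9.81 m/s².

Fr₁ = V₁/√(g·y₁) = 8.46/√(9.81×0.600) = 3.49.
Conjugate-depth relation: y₂/y₁ = ½[√(1 + 8Fr₁²) − 1] = ½[√98.28 − 1] = 4.46.
y₂ = 4.46 × 0.600 = 2.67 m.
q = V₁·y₁ = 8.46 × 0.600 = 5.08 m²/s. V₂ = q/y₂ = 5.08/2.67 = 1.90 m/s. E₁ = y₁ + V₁²/2g = 4.25 m; E₂ = y₂ + V₂²/2g = 2.86 m. ΔE = E₁ − E₂ = 1.39 m.
Q = q·b = 5.08 × 2.29 = 11.6 m³/s. P = γ·Q·ΔE = 9.81 × 11.6 × 1.39 = 159 kW.

P = 159 kW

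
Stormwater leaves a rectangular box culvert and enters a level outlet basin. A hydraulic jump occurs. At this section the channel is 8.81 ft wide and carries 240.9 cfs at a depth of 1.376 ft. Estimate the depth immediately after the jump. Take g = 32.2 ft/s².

q = Q/b = 240.9/8.81 = 27.34 ft²/s; V₁ = q/y₁ = 19.87 ft/s. Fr₁ = V₁/√(g·y₁) = 2.985.
Conjugate-depth relation: y₂/y₁ = ½[√(1 + 8Fr₁²) − 1] = ½[√72.302 − 1] = 3.752.
y₂ = 3.752 × 1.376 = 5.162 ft.

y₂ = 5.162 ft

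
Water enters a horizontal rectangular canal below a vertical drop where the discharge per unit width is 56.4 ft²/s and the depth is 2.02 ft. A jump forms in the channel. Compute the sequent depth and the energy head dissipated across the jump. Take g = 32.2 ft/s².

y₂ = 8.93 ft; ΔE = 4.57 ft

V₁ = q/y₁ = 56.4/2.02 = 27.9 ft/s. Fr₁ = V₁/√(g·y₁) = 27.9/√(32.2×2.02) = 3.46.
From the momentum equation for a rectangular channel, y₂/y₁ = ½[√(1 + 8Fr₁²) − 1] = ½[√96.88 − 1] = 4.42.
y₂ = 4.42 × 2.02 = 8.93 ft.
V₂ = q/y₂ = 56.4/8.93 = 6.31 ft/s. E₁ = y₁ + V₁²/2g = 14.1 ft; E₂ = y₂ + V₂²/2g = 9.55 ft. ΔE = E₁ − E₂ = 4.57 ft.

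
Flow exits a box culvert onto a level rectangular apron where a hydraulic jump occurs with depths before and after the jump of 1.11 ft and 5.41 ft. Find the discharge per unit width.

q = 25.1 ft²/s

For a rectangular channel the momentum equation gives q² = ½·g·y₁·y₂·(y₁ + y₂) = ½×32.2×1.11×5.41×6.52 = 630.
q = √630 = 25.1 ft²/s.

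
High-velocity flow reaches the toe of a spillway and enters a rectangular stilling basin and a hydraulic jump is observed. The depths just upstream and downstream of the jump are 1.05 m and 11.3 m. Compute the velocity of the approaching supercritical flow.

V₁ = 25.5 m/s

For a rectangular channel the momentum equation gives q² = ½·g·y₁·y₂·(y₁ + y₂) = ½×9.81×1.05×11.3×12.4 = 719.
q = √719 = 26.8 m²/s.
V₁ = q/y₁ = 26.8/1.05 = 25.5 m/s.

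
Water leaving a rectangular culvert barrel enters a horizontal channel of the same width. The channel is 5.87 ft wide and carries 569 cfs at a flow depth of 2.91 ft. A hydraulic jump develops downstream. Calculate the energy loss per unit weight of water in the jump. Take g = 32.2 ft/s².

q = Q/b = 569/5.87 = 96.9 ft²/s; V₁ = q/y₁ = 33.3 ft/s. Fr₁ = V₁/√(g·y₁) = 3.44.
From the momentum equation for a rectangular channel, y₂/y₁ = ½[√(1 + 8Fr₁²) − 1] = ½[√95.73 − 1] = 4.39.
y₂ = 4.39 × 2.91 = 12.8 ft.
Head loss: ΔE = (y₂ − y₁)³/(4y₁y₂) = (12.8 − 2.91)³/(4×2.91×12.8) = 962/149 = 6.47 ft.

ΔE = 6.47 ft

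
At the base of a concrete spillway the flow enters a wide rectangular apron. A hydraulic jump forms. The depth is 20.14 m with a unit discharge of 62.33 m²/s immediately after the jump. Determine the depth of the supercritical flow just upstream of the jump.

y₁ = 1.793 m

V₂ = q/y₂ = 62.33/20.14 = 3.095 m/s; Fr₂ = V₂/√(g·y₂) = 0.2202.
Applying the sequent-depth relation in reverse, y₁/y₂ = ½[√(1 + 8Fr₂²) − 1] = ½[√1.3878 − 1] = 0.08903.
y₁ = 0.08903 × 20.14 = 1.793 m.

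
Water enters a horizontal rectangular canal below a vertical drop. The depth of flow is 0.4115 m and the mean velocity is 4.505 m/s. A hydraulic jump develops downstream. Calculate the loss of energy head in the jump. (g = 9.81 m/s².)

Fr₁ = V₁/√(g·y₁) = 4.505/√(9.81×0.4115) = 2.242.
By Bélanger, y₂/y₁ = ½[√(1 + 8Fr₁²) − 1] = ½[√41.220 − 1] = 2.710.
y₂ = 2.710 × 0.4115 = 1.115 m.
q = V₁·y₁ = 4.505 × 0.4115 = 1.854 m²/s. V₂ = q/y₂ = 1.854/1.115 = 1.662 m/s. E₁ = y₁ + V₁²/2g = 1.446 m; E₂ = y₂ + V₂²/2g = 1.256 m. ΔE = E₁ − E₂ = 0.1898 m.

ΔE = 0.1898 m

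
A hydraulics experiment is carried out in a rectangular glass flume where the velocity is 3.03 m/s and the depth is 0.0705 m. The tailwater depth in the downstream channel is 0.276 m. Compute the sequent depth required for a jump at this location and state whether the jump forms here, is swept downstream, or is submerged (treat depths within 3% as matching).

y₂ = 0.330 m; the jump is swept downstream

Fr₁ = V₁/√(g·y₁) = 3.03/√(9.81×0.0705) = 3.64.
From the momentum equation for a rectangular channel, y₂/y₁ = ½[√(1 + 8Fr₁²) − 1] = ½[√107.2 − 1] = 4.68.
y₂ = 4.68 × 0.0705 = 0.330 m.
Tailwater y_tw = 0.276 m: y_tw < y₂, so the jump is swept downstream.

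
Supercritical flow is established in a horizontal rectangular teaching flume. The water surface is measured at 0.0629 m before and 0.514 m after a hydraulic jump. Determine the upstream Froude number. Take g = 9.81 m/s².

Fr₁ = 6.12

For a rectangular channel the momentum equation gives q² = ½·g·y₁·y₂·(y₁ + y₂) = ½×9.81×0.0629×0.514×0.577 = 0.0915.
q = √0.0915 = 0.302 m²/s.
V₁ = q/y₁ = 4.81 m/s; Fr₁ = V₁/√(g·y₁) = 6.12.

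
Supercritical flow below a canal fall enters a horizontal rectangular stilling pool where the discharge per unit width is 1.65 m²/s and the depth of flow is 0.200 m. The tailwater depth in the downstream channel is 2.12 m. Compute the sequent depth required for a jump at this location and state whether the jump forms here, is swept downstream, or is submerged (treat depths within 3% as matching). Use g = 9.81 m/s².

V₁ = q/y₁ = 1.65/0.200 = 8.25 m/s. Fr₁ = V₁/√(g·y₁) = 8.25/√(9.81×0.200) = 5.89.
From the momentum equation for a rectangular channel, y₂/y₁ = ½[√(1 + 8Fr₁²) − 1] = ½[√278.5 − 1] = 7.84.
y₂ = 7.84 × 0.200 = 1.57 m.
Tailwater y_tw = 2.12 m: y_tw > y₂, so the jump is submerged.

y₂ = 1.57 m; the jump is submerged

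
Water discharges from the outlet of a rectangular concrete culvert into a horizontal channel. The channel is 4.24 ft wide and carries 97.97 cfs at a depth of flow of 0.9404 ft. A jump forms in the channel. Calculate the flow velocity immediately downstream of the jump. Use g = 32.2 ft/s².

q = Q/b = 97.97/4.24 = 23.11 ft²/s; V₁ = q/y₁ = 24.57 ft/s. Fr₁ = V₁/√(g·y₁) = 4.465.
By Bélanger, y₂/y₁ = ½[√(1 + 8Fr₁²) − 1] = ½[√160.50 − 1] = 5.834.
y₂ = 5.834 × 0.9404 = 5.487 ft.
V₂ = q/y₂ = 23.11/5.487 = 4.211 ft/s.

V₂ = 4.211 ft/s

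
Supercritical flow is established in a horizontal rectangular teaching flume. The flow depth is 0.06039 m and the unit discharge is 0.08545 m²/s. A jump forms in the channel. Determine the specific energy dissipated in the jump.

V₁ = q/y₁ = 0.08545/0.06039 = 1.415 m/s. Fr₁ = V₁/√(g·y₁) = 1.415/√(9.81×0.06039) = 1.838.
By Bélanger, y₂/y₁ = ½[√(1 + 8Fr₁²) − 1] = ½[√28.036 − 1] = 2.147.
y₂ = 2.147 × 0.06039 = 0.1297 m.
V₂ = q/y₂ = 0.08545/0.1297 = 0.6589 m/s. E₁ = y₁ + V₁²/2g = 0.1624 m; E₂ = y₂ + V₂²/2g = 0.1518 m. ΔE = E₁ − E₂ = 0.01062 m.

ΔE = 0.01062 m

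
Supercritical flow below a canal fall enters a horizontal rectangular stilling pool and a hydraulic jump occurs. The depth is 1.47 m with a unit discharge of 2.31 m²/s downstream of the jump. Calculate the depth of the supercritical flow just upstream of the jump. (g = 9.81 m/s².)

V₂ = q/y₂ = 2.31/1.47 = 1.57 m/s; Fr₂ = V₂/√(g·y₂) = 0.414.
Since the conjugate-depth ratio holds either way, y₁/y₂ = ½[√(1 + 8Fr₂²) − 1] = ½[√2.370 − 1] = 0.270.
y₁ = 0.270 × 1.47 = 0.396 m.

y₁ = 0.396 m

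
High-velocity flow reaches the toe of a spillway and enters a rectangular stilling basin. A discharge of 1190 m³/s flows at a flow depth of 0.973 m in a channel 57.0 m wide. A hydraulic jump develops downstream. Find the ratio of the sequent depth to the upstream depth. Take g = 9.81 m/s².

y₂/y₁ = 9.33

q = Q/b = 1190/57.0 = 20.9 m²/s; V₁ = q/y₁ = 21.5 m/s. Fr₁ = V₁/√(g·y₁) = 6.94.
From the momentum equation for a rectangular channel, y₂/y₁ = ½[√(1 + 8Fr₁²) − 1] = ½[√386.9 − 1] = 9.33.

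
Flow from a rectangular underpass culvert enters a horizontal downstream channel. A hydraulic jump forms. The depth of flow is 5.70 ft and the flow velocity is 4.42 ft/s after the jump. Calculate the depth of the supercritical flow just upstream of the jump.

Fr₂ = V₂/√(g·y₂) = 4.42/√(32.2×5.70) = 0.326.
From the momentum equation (using Fr₂), y₁/y₂ = ½[√(1 + 8Fr₂²) − 1] = ½[√1.852 − 1] = 0.180.
y₁ = 0.180 × 5.70 = 1.03 ft.

y₁ = 1.03 ft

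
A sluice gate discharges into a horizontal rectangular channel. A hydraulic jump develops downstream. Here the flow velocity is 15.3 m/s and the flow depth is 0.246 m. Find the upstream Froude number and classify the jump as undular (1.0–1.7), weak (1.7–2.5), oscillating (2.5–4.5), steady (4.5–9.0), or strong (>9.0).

Fr₁ = 9.85; strong jump

Fr₁ = V₁/√(g·y₁) = 15.3/√(9.81×0.246) = 9.85.
Fr₁ = 9.85 lies in the strong range.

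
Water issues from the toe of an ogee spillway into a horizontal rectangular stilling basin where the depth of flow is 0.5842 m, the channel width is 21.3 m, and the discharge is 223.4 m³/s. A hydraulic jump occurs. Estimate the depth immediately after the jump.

y₂ = 5.911 m

q = Q/b = 223.4/21.3 = 10.49 m²/s; V₁ = q/y₁ = 17.95 m/s. Fr₁ = V₁/√(g·y₁) = 7.499.
From the momentum equation for a rectangular channel, y₂/y₁ = ½[√(1 + 8Fr₁²) − 1] = ½[√450.93 − 1] = 10.12.
y₂ = 10.12 × 0.5842 = 5.911 m.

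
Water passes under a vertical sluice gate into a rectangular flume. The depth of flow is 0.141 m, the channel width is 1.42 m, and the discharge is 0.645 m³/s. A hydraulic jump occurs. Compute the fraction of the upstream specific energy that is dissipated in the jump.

q = Q/b = 0.645/1.42 = 0.454 m²/s; V₁ = q/y₁ = 3.22 m/s. Fr₁ = V₁/√(g·y₁) = 2.74.
Sequent-depth ratio: y₂/y₁ = ½[√(1 + 8Fr₁²) − 1] = ½[√61.02 − 1] = 3.41.
y₂ = 3.41 × 0.141 = 0.480 m.
E₁ = y₁ + V₁²/2g = 0.670 m. ΔE = (y₂ − y₁)³/(4y₁y₂) = 0.144 m. ΔE/E₁ = 0.144/0.670 = 0.215.

ΔE/E₁ = 0.215 (21.5%)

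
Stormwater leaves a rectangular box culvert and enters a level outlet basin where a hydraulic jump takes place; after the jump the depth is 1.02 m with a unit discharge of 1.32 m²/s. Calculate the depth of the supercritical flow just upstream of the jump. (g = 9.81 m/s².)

V₂ = q/y₂ = 1.32/1.02 = 1.29 m/s; Fr₂ = V₂/√(g·y₂) = 0.409.
Applying the sequent-depth relation in reverse, y₁/y₂ = ½[√(1 + 8Fr₂²) − 1] = ½[√2.339 − 1] = 0.265.
y₁ = 0.265 × 1.02 = 0.270 m.

y₁ = 0.270 m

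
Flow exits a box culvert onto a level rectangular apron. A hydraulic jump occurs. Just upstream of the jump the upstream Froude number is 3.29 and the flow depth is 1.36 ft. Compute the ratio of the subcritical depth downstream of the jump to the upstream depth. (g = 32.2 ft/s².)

Fr₁ = 3.29 (given).
Conjugate-depth relation: y₂/y₁ = ½[√(1 + 8Fr₁²) − 1] = ½[√87.59 − 1] = 4.18.

y₂/y₁ = 4.18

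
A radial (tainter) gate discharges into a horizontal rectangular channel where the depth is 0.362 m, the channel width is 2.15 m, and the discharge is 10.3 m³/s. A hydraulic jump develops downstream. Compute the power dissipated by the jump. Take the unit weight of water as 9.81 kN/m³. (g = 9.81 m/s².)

q = Q/b = 10.3/2.15 = 4.79 m²/s; V₁ = q/y₁ = 13.2 m/s. Fr₁ = V₁/√(g·y₁) = 7.02.
Conjugate-depth relation: y₂/y₁ = ½[√(1 + 8Fr₁²) − 1] = ½[√395.5 − 1] = 9.44.
y₂ = 9.44 × 0.362 = 3.42 m.
V₂ = q/y₂ = 4.79/3.42 = 1.40 m/s. E₁ = y₁ + V₁²/2g = 9.29 m; E₂ = y₂ + V₂²/2g = 3.52 m. ΔE = E₁ − E₂ = 5.77 m.
P = γ·Q·ΔE = 9.81 × 10.3 × 5.77 = 583 kW.

P = 583 kW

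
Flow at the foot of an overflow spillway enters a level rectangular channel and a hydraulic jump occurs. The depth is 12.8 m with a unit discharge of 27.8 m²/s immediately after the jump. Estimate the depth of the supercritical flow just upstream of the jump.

y₁ = 0.899 m

V₂ = q/y₂ = 27.8/12.8 = 2.17 m/s; Fr₂ = V₂/√(g·y₂) = 0.194.
From the momentum equation (using Fr₂), y₁/y₂ = ½[√(1 + 8Fr₂²) − 1] = ½[√1.301 − 1] = 0.0702.
y₁ = 0.0702 × 12.8 = 0.899 m.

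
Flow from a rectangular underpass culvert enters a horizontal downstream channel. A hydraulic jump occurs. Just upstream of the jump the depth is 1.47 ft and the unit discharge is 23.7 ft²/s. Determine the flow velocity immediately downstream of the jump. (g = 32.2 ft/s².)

V₁ = q/y₁ = 23.7/1.47 = 16.1 ft/s. Fr₁ = V₁/√(g·y₁) = 16.1/√(32.2×1.47) = 2.34.
Sequent-depth ratio: y₂/y₁ = ½[√(1 + 8Fr₁²) − 1] = ½[√44.93 − 1] = 2.85.
y₂ = 2.85 × 1.47 = 4.19 ft.
V₂ = q/y₂ = 23.7/4.19 = 5.65 ft/s.

V₂ = 5.65 ft/s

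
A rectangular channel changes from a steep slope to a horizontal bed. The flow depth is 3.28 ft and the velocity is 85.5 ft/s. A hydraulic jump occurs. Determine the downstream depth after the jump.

Fr₁ = V₁/√(g·y₁) = 85.5/√(32.2×3.28) = 8.32.
Sequent-depth ratio: y₂/y₁ = ½[√(1 + 8Fr₁²) − 1] = ½[√554.7 − 1] = 11.3.
y₂ = 11.3 × 3.28 = 37.0 ft.

y₂ = 37.0 ft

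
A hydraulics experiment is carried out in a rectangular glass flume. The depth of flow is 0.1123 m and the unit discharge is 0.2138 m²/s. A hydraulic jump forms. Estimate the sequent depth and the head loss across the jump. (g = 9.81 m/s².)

V₁ = q/y₁ = 0.2138/0.1123 = 1.904 m/s. Fr₁ = V₁/√(g·y₁) = 1.904/√(9.81×0.1123) = 1.814.
From the momentum equation for a rectangular channel, y₂/y₁ = ½[√(1 + 8Fr₁²) − 1] = ½[√27.321 − 1] = 2.113.
y₂ = 2.113 × 0.1123 = 0.2373 m.
V₂ = q/y₂ = 0.2138/0.2373 = 0.9008 m/s. E₁ = y₁ + V₁²/2g = 0.2970 m; E₂ = y₂ + V₂²/2g = 0.2787 m. ΔE = E₁ − E₂ = 0.01834 m.

y₂ = 0.2373 m; ΔE = 0.01834 m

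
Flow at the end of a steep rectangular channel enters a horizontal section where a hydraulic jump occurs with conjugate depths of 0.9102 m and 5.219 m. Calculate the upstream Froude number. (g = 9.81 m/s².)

Fr₁ = 4.394

For a rectangular channel the momentum equation gives q² = ½·g·y₁·y₂·(y₁ + y₂) = ½×9.81×0.9102×5.219×6.129 = 142.8.
q = √142.8 = 11.95 m²/s.
V₁ = q/y₁ = 13.13 m/s; Fr₁ = V₁/√(g·y₁) = 4.394.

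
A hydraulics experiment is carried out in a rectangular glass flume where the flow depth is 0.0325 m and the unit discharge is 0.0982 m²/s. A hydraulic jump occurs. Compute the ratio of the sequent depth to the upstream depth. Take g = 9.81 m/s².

y₂/y₁ = 7.08

V₁ = q/y₁ = 0.0982/0.0325 = 3.02 m/s. Fr₁ = V₁/√(g·y₁) = 3.02/√(9.81×0.0325) = 5.35.
Conjugate-depth relation: y₂/y₁ = ½[√(1 + 8Fr₁²) − 1] = ½[√230.1 − 1] = 7.08.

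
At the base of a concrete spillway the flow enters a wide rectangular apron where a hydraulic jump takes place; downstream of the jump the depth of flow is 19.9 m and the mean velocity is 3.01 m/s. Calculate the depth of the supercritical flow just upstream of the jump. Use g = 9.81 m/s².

Fr₂ = V₂/√(g·y₂) = 3.01/√(9.81×19.9) = 0.215.
Since the conjugate-depth ratio holds either way, y₁/y₂ = ½[√(1 + 8Fr₂²) − 1] = ½[√1.371 − 1] = 0.0855.
y₁ = 0.0855 × 19.9 = 1.70 m.

y₁ = 1.70 m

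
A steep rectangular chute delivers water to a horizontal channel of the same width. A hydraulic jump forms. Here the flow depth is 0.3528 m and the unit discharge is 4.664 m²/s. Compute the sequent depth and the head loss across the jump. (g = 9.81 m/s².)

V₁ = q/y₁ = 4.664/0.3528 = 13.22 m/s. Fr₁ = V₁/√(g·y₁) = 13.22/√(9.81×0.3528) = 7.106.
Conjugate-depth relation: y₂/y₁ = ½[√(1 + 8Fr₁²) − 1] = ½[√404.97 − 1] = 9.562.
y₂ = 9.562 × 0.3528 = 3.373 m.
V₂ = q/y₂ = 4.664/3.373 = 1.383 m/s. E₁ = y₁ + V₁²/2g = 9.260 m; E₂ = y₂ + V₂²/2g = 3.471 m. ΔE = E₁ − E₂ = 5.790 m.

y₂ = 3.373 m; ΔE = 5.790 m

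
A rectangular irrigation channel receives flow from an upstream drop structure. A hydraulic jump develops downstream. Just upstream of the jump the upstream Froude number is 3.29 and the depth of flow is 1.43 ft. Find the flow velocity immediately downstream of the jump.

V₂ = 5.34 ft/s

Fr₁ = 3.29 (given).
Conjugate-depth relation: y₂/y₁ = ½[√(1 + 8Fr₁²) − 1] = ½[√87.59 − 1] = 4.18.
y₂ = 4.18 × 1.43 = 5.98 ft.
V₁ = Fr₁·√(g·y₁) = 3.29×√(32.2×1.43) = 22.3 ft/s; q = V₁·y₁ = 31.9 ft²/s.
V₂ = q/y₂ = 31.9/5.98 = 5.34 ft/s.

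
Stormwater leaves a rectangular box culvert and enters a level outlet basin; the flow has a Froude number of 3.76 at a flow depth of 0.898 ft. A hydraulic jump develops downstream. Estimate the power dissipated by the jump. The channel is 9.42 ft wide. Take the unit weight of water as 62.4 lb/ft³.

Fr₁ = 3.76 (given).
Conjugate-depth relation: y₂/y₁ = ½[√(1 + 8Fr₁²) − 1] = ½[√114.1 − 1] = 4.84.
y₂ = 4.84 × 0.898 = 4.35 ft.
V₁ = Fr₁·√(g·y₁) = 3.76×√(32.2×0.898) = 20.2 ft/s; q = V₁·y₁ = 18.2 ft²/s. V₂ = q/y₂ = 18.2/4.35 = 4.18 ft/s. E₁ = y₁ + V₁²/2g = 7.25 ft; E₂ = y₂ + V₂²/2g = 4.62 ft. ΔE = E₁ − E₂ = 2.63 ft.
Q = q·b = 18.2 × 9.42 = 171 cfs. P = γ·Q·ΔE/550 = 62.4 × 171 × 2.63 / 550 = 51.0 hp.

P = 51.0 hp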